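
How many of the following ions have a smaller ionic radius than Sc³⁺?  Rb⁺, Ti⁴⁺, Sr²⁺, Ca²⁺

1

Tabulating Z and e⁻: Ti⁴⁺ (Z=22, 18 e⁻), Sc³⁺ (Z=21, 18 e⁻), Ca²⁺ (Z=20, 18 e⁻), Sr²⁺ (Z=38, 36 e⁻), Rb⁺ (Z=37, 36 e⁻). Ti⁴⁺ < Sc³⁺ (isoelectronic, higher Z=22 is smaller); Sc³⁺ < Ca²⁺ (isoelectronic, higher Z=21 is smaller); Ca²⁺ < Sr²⁺ (same group, 1 shell fewer); Sr²⁺ < Rb⁺ (both 36 e⁻, Z=38>37).
Ordering all of them (including Sc³⁺) by radius gives Ti⁴⁺ < Sc³⁺ < Ca²⁺ < Sr²⁺ < Rb⁺. Count: 1.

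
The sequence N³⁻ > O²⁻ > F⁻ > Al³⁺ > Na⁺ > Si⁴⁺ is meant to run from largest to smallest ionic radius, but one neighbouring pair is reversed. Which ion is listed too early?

Al³⁺

Check each adjacent pair. Al³⁺ and Na⁺ are reversed: both have 10 electrons but Z(Al)=13 > Z(Na)=11, so Al³⁺ should be the smaller of the two. No other neighbouring pair contradicts the periodic trends, so Al³⁺ is the ion listed too early.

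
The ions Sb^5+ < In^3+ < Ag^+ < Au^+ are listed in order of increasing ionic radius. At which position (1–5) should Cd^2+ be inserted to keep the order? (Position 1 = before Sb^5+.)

3

Sb^5+: 46 e⁻, Z=51, In^3+: 46 e⁻, Z=49, Cd^2+: 46 e⁻, Z=48, Ag^+: 46 e⁻, Z=47, Au^+: 78 e⁻, Z=79. Sb^5+ < In^3+ (isoelectronic, higher Z=51 is smaller); In^3+ < Cd^2+ (isoelectronic, higher Z=49 is smaller); Cd^2+ < Ag^+ (both 46 e⁻, Z=48>47); Ag^+ < Au^+ (same group, 1 shell fewer).
With Cd^2+ included the full order is Sb^5+ < In^3+ < Cd^2+ < Ag^+ < Au^+, so it takes position 3.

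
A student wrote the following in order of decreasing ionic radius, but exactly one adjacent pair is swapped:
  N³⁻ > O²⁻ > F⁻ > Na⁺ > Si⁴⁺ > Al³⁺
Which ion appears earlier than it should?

Check each adjacent pair. Si⁴⁺ and Al³⁺ are reversed: Si⁴⁺ and Al³⁺ share 10 electrons; the higher nuclear charge on Si (Z=14) contracts it more, so Si⁴⁺ < Al³⁺. No other neighbouring pair contradicts the periodic trends, so Si⁴⁺ is the ion listed too early.

Si⁴⁺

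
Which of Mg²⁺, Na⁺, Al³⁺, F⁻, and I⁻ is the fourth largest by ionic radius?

Mg²⁺

First list Z and electron count for each: Al³⁺ (Z=13, 10 e⁻), Mg²⁺ (Z=12, 10 e⁻), Na⁺ (Z=11, 10 e⁻), F⁻ (Z=9, 10 e⁻), I⁻ (Z=53, 54 e⁻). Al³⁺ < Mg²⁺ (isoelectronic, higher Z=13 is smaller); Mg²⁺ < Na⁺ (both 10 e⁻, Z=12>11); Na⁺ < F⁻ (isoelectronic, higher Z=11 is smaller); F⁻ < I⁻ (same group, 3 shells fewer).
That gives Al³⁺ < Mg²⁺ < Na⁺ < F⁻ < I⁻. From the largest end, number 4 is Mg²⁺.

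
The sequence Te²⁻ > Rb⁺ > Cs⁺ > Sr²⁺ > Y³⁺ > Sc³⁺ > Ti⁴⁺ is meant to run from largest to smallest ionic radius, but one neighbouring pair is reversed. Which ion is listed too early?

Check each adjacent pair. Rb⁺ and Cs⁺ are reversed: both in group 1 with the same charge; Rb⁺ (period 5) has the smaller radius. No other neighbouring pair contradicts the periodic trends, so Rb⁺ is the ion listed too early.

Rb⁺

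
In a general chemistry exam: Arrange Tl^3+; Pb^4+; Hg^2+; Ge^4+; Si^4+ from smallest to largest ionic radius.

Tabulating Z and e⁻: Si^4+ (Z=14, 10 e⁻), Ge^4+ (Z=32, 28 e⁻), Pb^4+ (Z=82, 78 e⁻), Tl^3+ (Z=81, 78 e⁻), Hg^2+ (Z=80, 78 e⁻). Si^4+ < Ge^4+ (same group, period 3 vs 4); Ge^4+ < Pb^4+ (same group, period 4 vs 6); Pb^4+ < Tl^3+ (isoelectronic, higher Z=82 is smaller); Tl^3+ < Hg^2+ (isoelectronic, higher Z=81 is smaller).

Si^4+ < Ge^4+ < Pb^4+ < Tl^3+ < Hg^2+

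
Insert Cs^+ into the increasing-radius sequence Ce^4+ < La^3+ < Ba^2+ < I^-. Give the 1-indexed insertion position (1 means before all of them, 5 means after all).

4

These species are isoelectronic with 54 electrons. The only difference is the number of protons: Ce^4+ (Z=58), La^3+ (Z=57), Ba^2+ (Z=56), Cs^+ (Z=55), I^- (Z=53). The strongest nuclear pull (Ce^4+) gives the smallest ion.
The complete sequence is Ce^4+ < La^3+ < Ba^2+ < Cs^+ < I^-. Cs^+ sits at position 4.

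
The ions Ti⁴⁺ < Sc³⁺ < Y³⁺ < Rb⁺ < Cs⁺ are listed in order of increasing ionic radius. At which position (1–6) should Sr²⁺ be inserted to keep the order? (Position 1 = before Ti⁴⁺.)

Electron counts and nuclear charges: Ti⁴⁺ (Z=22, 18 e⁻), Sc³⁺ (Z=21, 18 e⁻), Y³⁺ (Z=39, 36 e⁻), Sr²⁺ (Z=38, 36 e⁻), Rb⁺ (Z=37, 36 e⁻), Cs⁺ (Z=55, 54 e⁻). Ti⁴⁺ < Sc³⁺ (both 18 e⁻, Z=22>21); Sc³⁺ < Y³⁺ (same group, 1 shell fewer); Y³⁺ < Sr²⁺ (isoelectronic, higher Z=39 is smaller); Sr²⁺ < Rb⁺ (both 36 e⁻, Z=38>37); Rb⁺ < Cs⁺ (same group, 1 shell fewer).
With Sr²⁺ included the full order is Ti⁴⁺ < Sc³⁺ < Y³⁺ < Sr²⁺ < Rb⁺ < Cs⁺, so it takes position 4.

4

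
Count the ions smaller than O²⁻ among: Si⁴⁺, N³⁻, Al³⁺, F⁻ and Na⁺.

Isoelectronic series (10 e⁻ each). Size is set by nuclear charge: more protons means a smaller ion. Si⁴⁺ (Z=14), Al³⁺ (Z=13), Na⁺ (Z=11), F⁻ (Z=9), O²⁻ (Z=8), N³⁻ (Z=7).
Ordering all of them (including O²⁻) by radius gives Si⁴⁺ < Al³⁺ < Na⁺ < F⁻ < O²⁻ < N³⁻. So 4 are smaller.

4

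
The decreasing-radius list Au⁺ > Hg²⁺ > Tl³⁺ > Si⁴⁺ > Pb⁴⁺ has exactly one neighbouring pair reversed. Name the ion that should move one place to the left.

Pb⁴⁺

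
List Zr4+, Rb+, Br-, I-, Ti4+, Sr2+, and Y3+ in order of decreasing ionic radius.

Tabulating Z and e⁻: Ti4+ has 18 e⁻ (Z=22), Zr4+ has 36 e⁻ (Z=40), Y3+ has 36 e⁻ (Z=39), Sr2+ has 36 e⁻ (Z=38), Rb+ has 36 e⁻ (Z=37), Br- has 36 e⁻ (Z=35), I- has 54 e⁻ (Z=53). Ti4+ < Zr4+ (same group, period 4 vs 5); Zr4+ < Y3+ (isoelectronic, higher Z=40 is smaller); Y3+ < Sr2+ (both 36 e⁻, Z=39>38); Sr2+ < Rb+ (isoelectronic, higher Z=38 is smaller); Rb+ < Br- (both 36 e⁻, Z=37>35); Br- < I- (same group, period 4 vs 5).

I- > Br- > Rb+ > Sr2+ > Y3+ > Zr4+ > Ti4+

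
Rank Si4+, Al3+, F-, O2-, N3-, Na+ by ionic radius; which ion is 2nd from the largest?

All of these have 10 electrons (isoelectronic). With the same electron cloud, the ion with the most protons pulls it in tightest. Nuclear charges: Si4+ (Z=14), Al3+ (Z=13), Na+ (Z=11), F- (Z=9), O2- (Z=8), N3- (Z=7). Highest Z is smallest.
Ordering: Si4+ < Al3+ < Na+ < F- < O2- < N3-. The 2nd largest is O2-.

O2-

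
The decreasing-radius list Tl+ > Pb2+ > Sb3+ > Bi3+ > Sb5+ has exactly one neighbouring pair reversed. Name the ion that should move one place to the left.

Bi3+

Check each adjacent pair. Sb3+ and Bi3+ are reversed: same group and charge — period 5 sits above period 6, so Sb3+ is smaller. No other neighbouring pair contradicts the periodic trends, so Bi3+ is the ion listed too late.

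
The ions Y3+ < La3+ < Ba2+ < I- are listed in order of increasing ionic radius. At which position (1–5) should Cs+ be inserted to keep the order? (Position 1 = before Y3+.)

First list Z and electron count for each: Y3+ has 36 e⁻ (Z=39), La3+ has 54 e⁻ (Z=57), Ba2+ has 54 e⁻ (Z=56), Cs+ has 54 e⁻ (Z=55), I- has 54 e⁻ (Z=53). Y3+ < La3+ (same group, 1 shell fewer); La3+ < Ba2+ (isoelectronic, higher Z=57 is smaller); Ba2+ < Cs+ (isoelectronic, higher Z=56 is smaller); Cs+ < I- (isoelectronic, higher Z=55 is smaller).
The complete sequence is Y3+ < La3+ < Ba2+ < Cs+ < I-. Cs+ sits at position 4.

4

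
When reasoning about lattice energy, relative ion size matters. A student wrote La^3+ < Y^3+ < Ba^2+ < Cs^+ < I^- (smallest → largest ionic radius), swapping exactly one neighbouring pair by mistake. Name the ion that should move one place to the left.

Scanning neighbour by neighbour, only La^3+/Y^3+ violates a trend: Y^3+ and La^3+ are in one column with the same charge; the lighter period-5 ion has one fewer shell and is smaller. That makes Y^3+ the one sitting a position late relative to where it belongs.

Y^3+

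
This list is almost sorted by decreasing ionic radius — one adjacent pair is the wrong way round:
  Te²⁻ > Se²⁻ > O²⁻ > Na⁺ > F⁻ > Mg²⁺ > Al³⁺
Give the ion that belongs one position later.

Na⁺

Scanning neighbour by neighbour, only Na⁺/F⁻ violates a trend: Na⁺ and F⁻ share 10 electrons; the higher nuclear charge on Na (Z=11) contracts it more, so Na⁺ < F⁻. That makes Na⁺ the one sitting a position early relative to where it belongs.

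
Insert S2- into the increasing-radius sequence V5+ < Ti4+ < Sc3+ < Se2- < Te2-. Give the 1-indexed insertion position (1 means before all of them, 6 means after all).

First list Z and electron count for each: V5+ has 18 e⁻ (Z=23), Ti4+ has 18 e⁻ (Z=22), Sc3+ has 18 e⁻ (Z=21), S2- has 18 e⁻ (Z=16), Se2- has 36 e⁻ (Z=34), Te2- has 54 e⁻ (Z=52). V5+ < Ti4+ (both 18 e⁻, Z=23>22); Ti4+ < Sc3+ (isoelectronic, higher Z=22 is smaller); Sc3+ < S2- (isoelectronic, higher Z=21 is smaller); S2- < Se2- (same group, 1 shell fewer); Se2- < Te2- (same group, period 4 vs 5).
With S2- included the full order is V5+ < Ti4+ < Sc3+ < S2- < Se2- < Te2-, so it takes position 4.

4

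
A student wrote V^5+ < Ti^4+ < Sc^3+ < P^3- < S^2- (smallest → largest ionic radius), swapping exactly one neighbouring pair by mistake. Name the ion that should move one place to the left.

Check each adjacent pair. P^3- and S^2- are reversed: S^2- and P^3- share 18 electrons; the higher nuclear charge on S (Z=16) contracts it more, so S^2- < P^3-. No other neighbouring pair contradicts the periodic trends, so S^2- is the ion listed too late.

S^2-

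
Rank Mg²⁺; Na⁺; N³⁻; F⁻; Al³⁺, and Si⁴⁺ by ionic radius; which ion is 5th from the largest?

Each ion has 10 electrons. The ranking follows nuclear charge in reverse — greater Z gives a smaller radius. Si⁴⁺ (Z=14), Al³⁺ (Z=13), Mg²⁺ (Z=12), Na⁺ (Z=11), F⁻ (Z=9), N³⁻ (Z=7).
Ordering: Si⁴⁺ < Al³⁺ < Mg²⁺ < Na⁺ < F⁻ < N³⁻. The 5th largest is Al³⁺.

Al³⁺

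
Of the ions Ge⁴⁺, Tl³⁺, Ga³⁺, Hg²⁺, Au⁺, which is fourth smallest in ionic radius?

Ge⁴⁺ (Z=32, 28 e⁻), Ga³⁺ (Z=31, 28 e⁻), Tl³⁺ (Z=81, 78 e⁻), Hg²⁺ (Z=80, 78 e⁻), Au⁺ (Z=79, 78 e⁻). Ge⁴⁺ < Ga³⁺ (both 28 e⁻, Z=32>31); Ga³⁺ < Tl³⁺ (same group, period 4 vs 6); Tl³⁺ < Hg²⁺ (both 78 e⁻, Z=81>80); Hg²⁺ < Au⁺ (both 78 e⁻, Z=80>79).
That gives Ge⁴⁺ < Ga³⁺ < Tl³⁺ < Hg²⁺ < Au⁺. From the smallest end, number 4 is Hg²⁺.

Hg²⁺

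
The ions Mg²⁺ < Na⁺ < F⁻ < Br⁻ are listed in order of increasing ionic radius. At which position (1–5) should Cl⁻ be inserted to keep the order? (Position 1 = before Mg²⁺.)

4

Electron counts and nuclear charges: Mg²⁺: 10 e⁻, Z=12, Na⁺: 10 e⁻, Z=11, F⁻: 10 e⁻, Z=9, Cl⁻: 18 e⁻, Z=17, Br⁻: 36 e⁻, Z=35. Mg²⁺ < Na⁺ (both 10 e⁻, Z=12>11); Na⁺ < F⁻ (isoelectronic, higher Z=11 is smaller); F⁻ < Cl⁻ (same group, period 2 vs 3); Cl⁻ < Br⁻ (same group, 1 shell fewer).
With Cl⁻ included the full order is Mg²⁺ < Na⁺ < F⁻ < Cl⁻ < Br⁻, so it takes position 4.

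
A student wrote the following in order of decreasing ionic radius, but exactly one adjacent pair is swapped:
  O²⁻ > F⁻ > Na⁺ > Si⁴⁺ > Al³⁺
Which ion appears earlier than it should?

Check each adjacent pair. Si⁴⁺ and Al³⁺ are reversed: both have 10 electrons but Z(Si)=14 > Z(Al)=13, so Si⁴⁺ should be the smaller of the two. No other neighbouring pair contradicts the periodic trends, so Si⁴⁺ is the ion listed too early.

Si⁴⁺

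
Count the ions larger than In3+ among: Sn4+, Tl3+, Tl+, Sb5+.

First list Z and electron count for each: Sb5+ (Z=51, 46 e⁻), Sn4+ (Z=50, 46 e⁻), In3+ (Z=49, 46 e⁻), Tl3+ (Z=81, 78 e⁻), Tl+ (Z=81, 80 e⁻). Sb5+ < Sn4+ (isoelectronic, higher Z=51 is smaller); Sn4+ < In3+ (both 46 e⁻, Z=50>49); In3+ < Tl3+ (same group, 1 shell fewer); Tl3+ < Tl+ (same element, +3 vs +1).
Placing each against In3+: smaller — Sb5+, Sn4+; larger — Tl3+, Tl+. So 2 are larger.

2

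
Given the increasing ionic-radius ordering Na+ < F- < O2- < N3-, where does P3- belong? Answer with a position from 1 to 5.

Na+ has 10 e⁻ (Z=11), F- has 10 e⁻ (Z=9), O2- has 10 e⁻ (Z=8), N3- has 10 e⁻ (Z=7), P3- has 18 e⁻ (Z=15). Na+ < F- (isoelectronic, higher Z=11 is smaller); F- < O2- (both 10 e⁻, Z=9>8); O2- < N3- (both 10 e⁻, Z=8>7); N3- < P3- (same group, 1 shell fewer).
Merged order: Na+ < F- < O2- < N3- < P3- — P3- is number 5.

5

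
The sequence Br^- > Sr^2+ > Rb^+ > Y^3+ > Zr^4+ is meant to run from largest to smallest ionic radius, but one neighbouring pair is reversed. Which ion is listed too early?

Compare adjacent ions: Sr^2+ and Rb^+ share 36 electrons; the higher nuclear charge on Sr (Z=38) contracts it more, so Sr^2+ < Rb^+ — yet in this decreasing list Sr^2+ sits before Rb^+. Nothing else is reversed, so Sr^2+ should move one place to the right.

Sr^2+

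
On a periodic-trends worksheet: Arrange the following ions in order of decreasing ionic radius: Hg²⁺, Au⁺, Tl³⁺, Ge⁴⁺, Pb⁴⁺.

Ge⁴⁺ has 28 e⁻ (Z=32), Pb⁴⁺ has 78 e⁻ (Z=82), Tl³⁺ has 78 e⁻ (Z=81), Hg²⁺ has 78 e⁻ (Z=80), Au⁺ has 78 e⁻ (Z=79). Ge⁴⁺ < Pb⁴⁺ (same group, 2 shells fewer); Pb⁴⁺ < Tl³⁺ (isoelectronic, higher Z=82 is smaller); Tl³⁺ < Hg²⁺ (isoelectronic, higher Z=81 is smaller); Hg²⁺ < Au⁺ (both 78 e⁻, Z=80>79).

Au⁺ > Hg²⁺ > Tl³⁺ > Pb⁴⁺ > Ge⁴⁺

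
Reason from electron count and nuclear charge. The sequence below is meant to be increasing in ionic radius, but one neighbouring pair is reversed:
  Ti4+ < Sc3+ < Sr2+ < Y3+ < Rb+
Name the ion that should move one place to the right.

Scanning neighbour by neighbour, only Sr2+/Y3+ violates a trend: Y3+ and Sr2+ share 36 electrons; the higher nuclear charge on Y (Z=39) contracts it more, so Y3+ < Sr2+. That makes Sr2+ the one sitting a position early relative to where it belongs.

Sr2+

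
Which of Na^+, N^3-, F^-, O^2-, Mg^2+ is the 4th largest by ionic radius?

Na^+

Isoelectronic series (10 e⁻ each). Size is set by nuclear charge: more protons means a smaller ion. Mg^2+ (Z=12), Na^+ (Z=11), F^- (Z=9), O^2- (Z=8), N^3- (Z=7).
Full ascending order: Mg^2+ < Na^+ < F^- < O^2- < N^3-. Counting from the largest, position 4 is Na^+.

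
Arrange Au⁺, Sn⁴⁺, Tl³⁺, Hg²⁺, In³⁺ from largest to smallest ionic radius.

Work out protons and electrons: Sn⁴⁺ (Z=50, 46 e⁻), In³⁺ (Z=49, 46 e⁻), Tl³⁺ (Z=81, 78 e⁻), Hg²⁺ (Z=80, 78 e⁻), Au⁺ (Z=79, 78 e⁻). Sn⁴⁺ < In³⁺ (isoelectronic, higher Z=50 is smaller); In³⁺ < Tl³⁺ (same group, period 5 vs 6); Tl³⁺ < Hg²⁺ (isoelectronic, higher Z=81 is smaller); Hg²⁺ < Au⁺ (both 78 e⁻, Z=80>79).

Au⁺ > Hg²⁺ > Tl³⁺ > In³⁺ > Sn⁴⁺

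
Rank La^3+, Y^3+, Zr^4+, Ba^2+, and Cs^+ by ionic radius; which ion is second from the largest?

Tabulating Z and e⁻: Zr^4+: 36 e⁻, Z=40, Y^3+: 36 e⁻, Z=39, La^3+: 54 e⁻, Z=57, Ba^2+: 54 e⁻, Z=56, Cs^+: 54 e⁻, Z=55. Zr^4+ < Y^3+ (both 36 e⁻, Z=40>39); Y^3+ < La^3+ (same group, period 5 vs 6); La^3+ < Ba^2+ (both 54 e⁻, Z=57>56); Ba^2+ < Cs^+ (both 54 e⁻, Z=56>55).
Full ascending order: Zr^4+ < Y^3+ < La^3+ < Ba^2+ < Cs^+. Counting from the largest, position 2 is Ba^2+.

Ba^2+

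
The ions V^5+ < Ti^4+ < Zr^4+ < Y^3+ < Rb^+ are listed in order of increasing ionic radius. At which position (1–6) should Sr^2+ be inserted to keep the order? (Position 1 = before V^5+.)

5

Tabulating Z and e⁻: V^5+ has 18 e⁻ (Z=23), Ti^4+ has 18 e⁻ (Z=22), Zr^4+ has 36 e⁻ (Z=40), Y^3+ has 36 e⁻ (Z=39), Sr^2+ has 36 e⁻ (Z=38), Rb^+ has 36 e⁻ (Z=37). V^5+ < Ti^4+ (both 18 e⁻, Z=23>22); Ti^4+ < Zr^4+ (same group, period 4 vs 5); Zr^4+ < Y^3+ (both 36 e⁻, Z=40>39); Y^3+ < Sr^2+ (isoelectronic, higher Z=39 is smaller); Sr^2+ < Rb^+ (isoelectronic, higher Z=38 is smaller).
The complete sequence is V^5+ < Ti^4+ < Zr^4+ < Y^3+ < Sr^2+ < Rb^+. Sr^2+ sits at position 5.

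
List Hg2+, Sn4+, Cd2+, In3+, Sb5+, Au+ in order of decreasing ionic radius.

Au+ > Hg2+ > Cd2+ > In3+ > Sn4+ > Sb5+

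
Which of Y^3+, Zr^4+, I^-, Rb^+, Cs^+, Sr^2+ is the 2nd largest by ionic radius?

Tabulating Z and e⁻: Zr^4+ has 36 e⁻ (Z=40), Y^3+ has 36 e⁻ (Z=39), Sr^2+ has 36 e⁻ (Z=38), Rb^+ has 36 e⁻ (Z=37), Cs^+ has 54 e⁻ (Z=55), I^- has 54 e⁻ (Z=53). Zr^4+ < Y^3+ (isoelectronic, higher Z=40 is smaller); Y^3+ < Sr^2+ (isoelectronic, higher Z=39 is smaller); Sr^2+ < Rb^+ (both 36 e⁻, Z=38>37); Rb^+ < Cs^+ (same group, 1 shell fewer); Cs^+ < I^- (isoelectronic, higher Z=55 is smaller).
Ordering: Zr^4+ < Y^3+ < Sr^2+ < Rb^+ < Cs^+ < I^-. The 2nd largest is Cs^+.

Cs^+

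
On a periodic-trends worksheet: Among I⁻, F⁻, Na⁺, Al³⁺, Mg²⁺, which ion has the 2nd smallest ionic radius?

Tabulating Z and e⁻: Al³⁺ has 10 e⁻ (Z=13), Mg²⁺ has 10 e⁻ (Z=12), Na⁺ has 10 e⁻ (Z=11), F⁻ has 10 e⁻ (Z=9), I⁻ has 54 e⁻ (Z=53). Al³⁺ < Mg²⁺ (both 10 e⁻, Z=13>12); Mg²⁺ < Na⁺ (isoelectronic, higher Z=12 is smaller); Na⁺ < F⁻ (both 10 e⁻, Z=11>9); F⁻ < I⁻ (same group, period 2 vs 5).
So the order is Al³⁺ < Mg²⁺ < Na⁺ < F⁻ < I⁻; the 2nd-smallest ion is Mg²⁺.

Mg²⁺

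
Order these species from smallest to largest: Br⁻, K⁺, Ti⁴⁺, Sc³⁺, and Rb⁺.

Ti⁴⁺ < Sc³⁺ < K⁺ < Rb⁺ < Br⁻

Ti⁴⁺ has 18 e⁻ (Z=22), Sc³⁺ has 18 e⁻ (Z=21), K⁺ has 18 e⁻ (Z=19), Rb⁺ has 36 e⁻ (Z=37), Br⁻ has 36 e⁻ (Z=35). Ti⁴⁺ < Sc³⁺ (isoelectronic, higher Z=22 is smaller); Sc³⁺ < K⁺ (both 18 e⁻, Z=21>19); K⁺ < Rb⁺ (same group, 1 shell fewer); Rb⁺ < Br⁻ (isoelectronic, higher Z=37 is smaller).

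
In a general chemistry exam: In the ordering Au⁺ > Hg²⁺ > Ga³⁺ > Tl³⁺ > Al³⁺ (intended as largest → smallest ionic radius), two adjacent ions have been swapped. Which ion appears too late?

Tl³⁺

The pair Ga³⁺, Tl³⁺ is the wrong way round — Ga³⁺ and Tl³⁺ are in one column with the same charge; the lighter period-4 ion has 2 fewer shells and is smaller. All other adjacent pairs agree with periodic trends, so Tl³⁺ is the misplaced ion.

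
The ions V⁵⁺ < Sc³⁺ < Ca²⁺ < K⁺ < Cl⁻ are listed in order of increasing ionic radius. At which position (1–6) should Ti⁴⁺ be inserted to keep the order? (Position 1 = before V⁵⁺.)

These species are isoelectronic with 18 electrons. The only difference is the number of protons: V⁵⁺ (Z=23), Ti⁴⁺ (Z=22), Sc³⁺ (Z=21), Ca²⁺ (Z=20), K⁺ (Z=19), Cl⁻ (Z=17). The strongest nuclear pull (V⁵⁺) gives the smallest ion.
Merged order: V⁵⁺ < Ti⁴⁺ < Sc³⁺ < Ca²⁺ < K⁺ < Cl⁻ — Ti⁴⁺ is number 2.

2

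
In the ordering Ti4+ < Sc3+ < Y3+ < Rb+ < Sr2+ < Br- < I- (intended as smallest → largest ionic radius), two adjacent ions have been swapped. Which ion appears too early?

Compare adjacent ions: they are isoelectronic (36 e⁻) and Sr has more protons than Rb (38 vs 37), making Sr2+ smaller — yet in this increasing list Rb+ sits before Sr2+. Nothing else is reversed, so Rb+ should move one place to the right.

Rb+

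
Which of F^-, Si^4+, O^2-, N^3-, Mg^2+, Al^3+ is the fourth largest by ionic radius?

Mg^2+

All of these have 10 electrons (isoelectronic). With the same electron cloud, the ion with the most protons pulls it in tightest. Nuclear charges: Si^4+ (Z=14), Al^3+ (Z=13), Mg^2+ (Z=12), F^- (Z=9), O^2- (Z=8), N^3- (Z=7). Highest Z is smallest.
Ordering: Si^4+ < Al^3+ < Mg^2+ < F^- < O^2- < N^3-. The fourth largest is Mg^2+.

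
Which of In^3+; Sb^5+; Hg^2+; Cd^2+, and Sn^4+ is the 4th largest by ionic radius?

Sn^4+

First list Z and electron count for each: Sb^5+ has 46 e⁻ (Z=51), Sn^4+ has 46 e⁻ (Z=50), In^3+ has 46 e⁻ (Z=49), Cd^2+ has 46 e⁻ (Z=48), Hg^2+ has 78 e⁻ (Z=80). Sb^5+ < Sn^4+ (both 46 e⁻, Z=51>50); Sn^4+ < In^3+ (isoelectronic, higher Z=50 is smaller); In^3+ < Cd^2+ (both 46 e⁻, Z=49>48); Cd^2+ < Hg^2+ (same group, period 5 vs 6).
So the order is Sb^5+ < Sn^4+ < In^3+ < Cd^2+ < Hg^2+; the 4th-largest ion is Sn^4+.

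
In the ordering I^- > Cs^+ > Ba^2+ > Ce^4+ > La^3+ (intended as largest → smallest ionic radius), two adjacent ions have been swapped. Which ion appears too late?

Scanning neighbour by neighbour, only Ce^4+/La^3+ violates a trend: Ce^4+ and La^3+ share 54 electrons; the higher nuclear charge on Ce (Z=58) contracts it more, so Ce^4+ < La^3+. That makes La^3+ the one sitting a position late relative to where it belongs.

La^3+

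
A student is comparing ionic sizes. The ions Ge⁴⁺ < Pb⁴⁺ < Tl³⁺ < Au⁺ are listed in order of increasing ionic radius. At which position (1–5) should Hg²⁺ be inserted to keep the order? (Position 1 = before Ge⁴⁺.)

Tabulating Z and e⁻: Ge⁴⁺: 28 e⁻, Z=32, Pb⁴⁺: 78 e⁻, Z=82, Tl³⁺: 78 e⁻, Z=81, Hg²⁺: 78 e⁻, Z=80, Au⁺: 78 e⁻, Z=79. Ge⁴⁺ < Pb⁴⁺ (same group, 2 shells fewer); Pb⁴⁺ < Tl³⁺ (both 78 e⁻, Z=82>81); Tl³⁺ < Hg²⁺ (isoelectronic, higher Z=81 is smaller); Hg²⁺ < Au⁺ (both 78 e⁻, Z=80>79).
The complete sequence is Ge⁴⁺ < Pb⁴⁺ < Tl³⁺ < Hg²⁺ < Au⁺. Hg²⁺ sits at position 4.

4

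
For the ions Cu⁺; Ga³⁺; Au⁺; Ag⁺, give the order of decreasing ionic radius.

Electron counts and nuclear charges: Ga³⁺ (Z=31, 28 e⁻), Cu⁺ (Z=29, 28 e⁻), Ag⁺ (Z=47, 46 e⁻), Au⁺ (Z=79, 78 e⁻). Ga³⁺ < Cu⁺ (isoelectronic, higher Z=31 is smaller); Cu⁺ < Ag⁺ (same group, period 4 vs 5); Ag⁺ < Au⁺ (same group, period 5 vs 6).

Au⁺ > Ag⁺ > Cu⁺ > Ga³⁺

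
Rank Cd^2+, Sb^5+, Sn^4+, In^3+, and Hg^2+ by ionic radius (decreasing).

Tabulating Z and e⁻: Sb^5+ has 46 e⁻ (Z=51), Sn^4+ has 46 e⁻ (Z=50), In^3+ has 46 e⁻ (Z=49), Cd^2+ has 46 e⁻ (Z=48), Hg^2+ has 78 e⁻ (Z=80). Sb^5+ < Sn^4+ (both 46 e⁻, Z=51>50); Sn^4+ < In^3+ (isoelectronic, higher Z=50 is smaller); In^3+ < Cd^2+ (both 46 e⁻, Z=49>48); Cd^2+ < Hg^2+ (same group, 1 shell fewer).

Hg^2+ > Cd^2+ > In^3+ > Sn^4+ > Sb^5+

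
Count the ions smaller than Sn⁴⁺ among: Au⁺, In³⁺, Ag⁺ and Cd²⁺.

Work out protons and electrons: Sn⁴⁺: 46 e⁻, Z=50, In³⁺: 46 e⁻, Z=49, Cd²⁺: 46 e⁻, Z=48, Ag⁺: 46 e⁻, Z=47, Au⁺: 78 e⁻, Z=79. Sn⁴⁺ < In³⁺ (isoelectronic, higher Z=50 is smaller); In³⁺ < Cd²⁺ (isoelectronic, higher Z=49 is smaller); Cd²⁺ < Ag⁺ (isoelectronic, higher Z=48 is smaller); Ag⁺ < Au⁺ (same group, period 5 vs 6).
Ordering all of them (including Sn⁴⁺) by radius gives Sn⁴⁺ < In³⁺ < Cd²⁺ < Ag⁺ < Au⁺. So 0 are smaller.

0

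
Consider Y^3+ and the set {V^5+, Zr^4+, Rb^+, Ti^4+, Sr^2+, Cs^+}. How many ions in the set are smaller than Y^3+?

First list Z and electron count for each: V^5+ (Z=23, 18 e⁻), Ti^4+ (Z=22, 18 e⁻), Zr^4+ (Z=40, 36 e⁻), Y^3+ (Z=39, 36 e⁻), Sr^2+ (Z=38, 36 e⁻), Rb^+ (Z=37, 36 e⁻), Cs^+ (Z=55, 54 e⁻). V^5+ < Ti^4+ (both 18 e⁻, Z=23>22); Ti^4+ < Zr^4+ (same group, 1 shell fewer); Zr^4+ < Y^3+ (isoelectronic, higher Z=40 is smaller); Y^3+ < Sr^2+ (isoelectronic, higher Z=39 is smaller); Sr^2+ < Rb^+ (isoelectronic, higher Z=38 is smaller); Rb^+ < Cs^+ (same group, 1 shell fewer).
Ordering all of them (including Y^3+) by radius gives V^5+ < Ti^4+ < Zr^4+ < Y^3+ < Sr^2+ < Rb^+ < Cs^+. That's 3.

3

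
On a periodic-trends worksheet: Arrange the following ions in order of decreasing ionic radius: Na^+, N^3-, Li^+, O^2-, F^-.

N^3- > O^2- > F^- > Na^+ > Li^+

Li^+: 2 e⁻, Z=3, Na^+: 10 e⁻, Z=11, F^-: 10 e⁻, Z=9, O^2-: 10 e⁻, Z=8, N^3-: 10 e⁻, Z=7. Li^+ < Na^+ (same group, period 2 vs 3); Na^+ < F^- (both 10 e⁻, Z=11>9); F^- < O^2- (both 10 e⁻, Z=9>8); O^2- < N^3- (isoelectronic, higher Z=8 is smaller).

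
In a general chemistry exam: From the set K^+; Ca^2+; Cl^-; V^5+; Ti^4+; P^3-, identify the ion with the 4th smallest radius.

These species are isoelectronic with 18 electrons. The only difference is the number of protons: V^5+ (Z=23), Ti^4+ (Z=22), Ca^2+ (Z=20), K^+ (Z=19), Cl^- (Z=17), P^3- (Z=15). The strongest nuclear pull (V^5+) gives the smallest ion.
That gives V^5+ < Ti^4+ < Ca^2+ < K^+ < Cl^- < P^3-. From the smallest end, number 4 is K^+.

K^+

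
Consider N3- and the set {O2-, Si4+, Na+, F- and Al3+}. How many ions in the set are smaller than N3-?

5

All of these have 10 electrons (isoelectronic). With the same electron cloud, the ion with the most protons pulls it in tightest. Nuclear charges: Si4+ (Z=14), Al3+ (Z=13), Na+ (Z=11), F- (Z=9), O2- (Z=8), N3- (Z=7). Highest Z is smallest.
Relative to N3-, the ions that are smaller are Si4+, Al3+, Na+, F-, O2-. So 5 are smaller.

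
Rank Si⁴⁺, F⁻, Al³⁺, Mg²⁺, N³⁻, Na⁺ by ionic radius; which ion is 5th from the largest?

Al³⁺

Each ion has 10 electrons. The ranking follows nuclear charge in reverse — greater Z gives a smaller radius. Si⁴⁺ (Z=14), Al³⁺ (Z=13), Mg²⁺ (Z=12), Na⁺ (Z=11), F⁻ (Z=9), N³⁻ (Z=7).
That gives Si⁴⁺ < Al³⁺ < Mg²⁺ < Na⁺ < F⁻ < N³⁻. From the largest end, number 5 is Al³⁺.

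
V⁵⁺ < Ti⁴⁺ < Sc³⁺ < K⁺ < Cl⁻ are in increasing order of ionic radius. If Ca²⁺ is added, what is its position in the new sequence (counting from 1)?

4

Each ion has 18 electrons. The ranking follows nuclear charge in reverse — greater Z gives a smaller radius. V⁵⁺ (Z=23), Ti⁴⁺ (Z=22), Sc³⁺ (Z=21), Ca²⁺ (Z=20), K⁺ (Z=19), Cl⁻ (Z=17).
The complete sequence is V⁵⁺ < Ti⁴⁺ < Sc³⁺ < Ca²⁺ < K⁺ < Cl⁻. Ca²⁺ sits at position 4.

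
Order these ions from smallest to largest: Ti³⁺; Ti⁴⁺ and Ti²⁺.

For a single element, ionic radius drops as positive charge rises — Ti⁴⁺ < Ti²⁺.

Ti⁴⁺ < Ti³⁺ < Ti²⁺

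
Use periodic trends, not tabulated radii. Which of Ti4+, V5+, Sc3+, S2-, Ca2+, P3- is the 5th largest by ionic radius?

Ti4+

All of these have 18 electrons (isoelectronic). With the same electron cloud, the ion with the most protons pulls it in tightest. Nuclear charges: V5+ (Z=23), Ti4+ (Z=22), Sc3+ (Z=21), Ca2+ (Z=20), S2- (Z=16), P3- (Z=15). Highest Z is smallest.
So the order is V5+ < Ti4+ < Sc3+ < Ca2+ < S2- < P3-; the 5th-largest ion is Ti4+.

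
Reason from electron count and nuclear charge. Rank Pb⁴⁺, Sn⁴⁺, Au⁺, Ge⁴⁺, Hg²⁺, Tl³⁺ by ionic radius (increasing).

Ge⁴⁺ < Sn⁴⁺ < Pb⁴⁺ < Tl³⁺ < Hg²⁺ < Au⁺

Work out protons and electrons: Ge⁴⁺ has 28 e⁻ (Z=32), Sn⁴⁺ has 46 e⁻ (Z=50), Pb⁴⁺ has 78 e⁻ (Z=82), Tl³⁺ has 78 e⁻ (Z=81), Hg²⁺ has 78 e⁻ (Z=80), Au⁺ has 78 e⁻ (Z=79). Ge⁴⁺ < Sn⁴⁺ (same group, period 4 vs 5); Sn⁴⁺ < Pb⁴⁺ (same group, 1 shell fewer); Pb⁴⁺ < Tl³⁺ (both 78 e⁻, Z=82>81); Tl³⁺ < Hg²⁺ (isoelectronic, higher Z=81 is smaller); Hg²⁺ < Au⁺ (isoelectronic, higher Z=80 is smaller).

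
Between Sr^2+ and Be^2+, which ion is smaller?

Be^2+

Same group, same charge. Going down the group adds an extra shell of electrons, so the ion gets larger: Be^2+ is highest in the group and smallest.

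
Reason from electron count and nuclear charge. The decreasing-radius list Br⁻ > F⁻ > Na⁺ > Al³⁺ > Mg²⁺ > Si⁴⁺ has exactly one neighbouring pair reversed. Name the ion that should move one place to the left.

Scanning neighbour by neighbour, only Al³⁺/Mg²⁺ violates a trend: Al³⁺ and Mg²⁺ share 10 electrons; the higher nuclear charge on Al (Z=13) contracts it more, so Al³⁺ < Mg²⁺. That makes Mg²⁺ the one sitting a position late relative to where it belongs.

Mg²⁺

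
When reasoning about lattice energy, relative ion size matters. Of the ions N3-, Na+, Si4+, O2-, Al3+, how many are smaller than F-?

3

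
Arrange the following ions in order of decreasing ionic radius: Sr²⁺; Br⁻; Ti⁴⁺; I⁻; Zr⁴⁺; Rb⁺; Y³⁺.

Tabulating Z and e⁻: Ti⁴⁺: 18 e⁻, Z=22, Zr⁴⁺: 36 e⁻, Z=40, Y³⁺: 36 e⁻, Z=39, Sr²⁺: 36 e⁻, Z=38, Rb⁺: 36 e⁻, Z=37, Br⁻: 36 e⁻, Z=35, I⁻: 54 e⁻, Z=53. Ti⁴⁺ < Zr⁴⁺ (same group, 1 shell fewer); Zr⁴⁺ < Y³⁺ (both 36 e⁻, Z=40>39); Y³⁺ < Sr²⁺ (isoelectronic, higher Z=39 is smaller); Sr²⁺ < Rb⁺ (both 36 e⁻, Z=38>37); Rb⁺ < Br⁻ (both 36 e⁻, Z=37>35); Br⁻ < I⁻ (same group, period 4 vs 5).

I⁻ > Br⁻ > Rb⁺ > Sr²⁺ > Y³⁺ > Zr⁴⁺ > Ti⁴⁺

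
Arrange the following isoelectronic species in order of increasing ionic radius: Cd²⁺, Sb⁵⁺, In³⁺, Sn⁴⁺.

All of these have 46 electrons (isoelectronic). With the same electron cloud, the ion with the most protons pulls it in tightest. Nuclear charges: Sb⁵⁺ (Z=51), Sn⁴⁺ (Z=50), In³⁺ (Z=49), Cd²⁺ (Z=48). Highest Z is smallest.

Sb⁵⁺ < Sn⁴⁺ < In³⁺ < Cd²⁺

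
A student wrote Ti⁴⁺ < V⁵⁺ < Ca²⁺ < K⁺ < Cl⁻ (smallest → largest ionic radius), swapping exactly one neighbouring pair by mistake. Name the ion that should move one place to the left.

Compare adjacent ions: both have 18 electrons but Z(V)=23 > Z(Ti)=22, so V⁵⁺ should be the smaller of the two — yet in this increasing list Ti⁴⁺ sits before V⁵⁺. Nothing else is reversed, so V⁵⁺ should move one place to the left.

V⁵⁺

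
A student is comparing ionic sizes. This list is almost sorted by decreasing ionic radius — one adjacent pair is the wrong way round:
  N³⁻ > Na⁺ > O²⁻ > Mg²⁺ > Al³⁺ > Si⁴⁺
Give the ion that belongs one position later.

Check each adjacent pair. Na⁺ and O²⁻ are reversed: both have 10 electrons but Z(Na)=11 > Z(O)=8, so Na⁺ should be the smaller of the two. No other neighbouring pair contradicts the periodic trends, so Na⁺ is the ion listed too early.

Na⁺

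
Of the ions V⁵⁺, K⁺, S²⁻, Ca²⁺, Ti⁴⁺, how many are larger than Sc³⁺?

3

All of these have 18 electrons (isoelectronic). With the same electron cloud, the ion with the most protons pulls it in tightest. Nuclear charges: V⁵⁺ (Z=23), Ti⁴⁺ (Z=22), Sc³⁺ (Z=21), Ca²⁺ (Z=20), K⁺ (Z=19), S²⁻ (Z=16). Highest Z is smallest.
Ordering all of them (including Sc³⁺) by radius gives V⁵⁺ < Ti⁴⁺ < Sc³⁺ < Ca²⁺ < K⁺ < S²⁻. That's 3.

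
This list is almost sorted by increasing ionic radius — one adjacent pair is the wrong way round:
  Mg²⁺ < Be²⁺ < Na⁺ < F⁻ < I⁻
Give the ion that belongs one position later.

Mg²⁺

Scanning neighbour by neighbour, only Mg²⁺/Be²⁺ violates a trend: Be²⁺ and Mg²⁺ are in one column with the same charge; the lighter period-2 ion has one fewer shell and is smaller. That makes Mg²⁺ the one sitting a position early relative to where it belongs.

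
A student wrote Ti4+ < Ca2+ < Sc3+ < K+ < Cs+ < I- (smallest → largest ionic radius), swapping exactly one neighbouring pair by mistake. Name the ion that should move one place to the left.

Sc3+

The pair Ca2+, Sc3+ is the wrong way round — they are isoelectronic (18 e⁻) and Sc has more protons than Ca (21 vs 20), making Sc3+ smaller. All other adjacent pairs agree with periodic trends, so Sc3+ is the misplaced ion.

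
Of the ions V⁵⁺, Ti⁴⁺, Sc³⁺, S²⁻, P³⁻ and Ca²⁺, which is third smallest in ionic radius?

Sc³⁺

All of these have 18 electrons (isoelectronic). With the same electron cloud, the ion with the most protons pulls it in tightest. Nuclear charges: V⁵⁺ (Z=23), Ti⁴⁺ (Z=22), Sc³⁺ (Z=21), Ca²⁺ (Z=20), S²⁻ (Z=16), P³⁻ (Z=15). Highest Z is smallest.
Ordering: V⁵⁺ < Ti⁴⁺ < Sc³⁺ < Ca²⁺ < S²⁻ < P³⁻. The third smallest is Sc³⁺.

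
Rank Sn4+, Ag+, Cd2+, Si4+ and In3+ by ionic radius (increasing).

Si4+ < Sn4+ < In3+ < Cd2+ < Ag+

First list Z and electron count for each: Si4+ (Z=14, 10 e⁻), Sn4+ (Z=50, 46 e⁻), In3+ (Z=49, 46 e⁻), Cd2+ (Z=48, 46 e⁻), Ag+ (Z=47, 46 e⁻). Si4+ < Sn4+ (same group, period 3 vs 5); Sn4+ < In3+ (isoelectronic, higher Z=50 is smaller); In3+ < Cd2+ (both 46 e⁻, Z=49>48); Cd2+ < Ag+ (both 46 e⁻, Z=48>47).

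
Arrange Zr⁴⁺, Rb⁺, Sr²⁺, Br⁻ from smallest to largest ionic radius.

Zr⁴⁺ < Sr²⁺ < Rb⁺ < Br⁻

These species are isoelectronic with 36 electrons. The only difference is the number of protons: Zr⁴⁺ (Z=40), Sr²⁺ (Z=38), Rb⁺ (Z=37), Br⁻ (Z=35). The strongest nuclear pull (Zr⁴⁺) gives the smallest ion.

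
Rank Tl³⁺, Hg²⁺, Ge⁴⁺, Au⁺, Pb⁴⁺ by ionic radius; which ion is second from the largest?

Ge⁴⁺ has 28 e⁻ (Z=32), Pb⁴⁺ has 78 e⁻ (Z=82), Tl³⁺ has 78 e⁻ (Z=81), Hg²⁺ has 78 e⁻ (Z=80), Au⁺ has 78 e⁻ (Z=79). Ge⁴⁺ < Pb⁴⁺ (same group, 2 shells fewer); Pb⁴⁺ < Tl³⁺ (isoelectronic, higher Z=82 is smaller); Tl³⁺ < Hg²⁺ (both 78 e⁻, Z=81>80); Hg²⁺ < Au⁺ (both 78 e⁻, Z=80>79).
Ordering: Ge⁴⁺ < Pb⁴⁺ < Tl³⁺ < Hg²⁺ < Au⁺. The second largest is Hg²⁺.

Hg²⁺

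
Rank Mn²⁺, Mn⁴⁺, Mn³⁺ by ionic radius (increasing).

Mn⁴⁺ < Mn³⁺ < Mn²⁺

For a single element, ionic radius drops as positive charge rises — Mn⁴⁺ < Mn²⁺.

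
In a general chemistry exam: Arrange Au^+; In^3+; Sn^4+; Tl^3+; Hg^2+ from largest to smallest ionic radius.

First list Z and electron count for each: Sn^4+: 46 e⁻, Z=50, In^3+: 46 e⁻, Z=49, Tl^3+: 78 e⁻, Z=81, Hg^2+: 78 e⁻, Z=80, Au^+: 78 e⁻, Z=79. Sn^4+ < In^3+ (both 46 e⁻, Z=50>49); In^3+ < Tl^3+ (same group, 1 shell fewer); Tl^3+ < Hg^2+ (isoelectronic, higher Z=81 is smaller); Hg^2+ < Au^+ (isoelectronic, higher Z=80 is smaller).

Au^+ > Hg^2+ > Tl^3+ > In^3+ > Sn^4+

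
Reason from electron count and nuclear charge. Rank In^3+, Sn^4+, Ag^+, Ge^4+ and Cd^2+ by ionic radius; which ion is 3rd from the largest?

In^3+

Electron counts and nuclear charges: Ge^4+: 28 e⁻, Z=32, Sn^4+: 46 e⁻, Z=50, In^3+: 46 e⁻, Z=49, Cd^2+: 46 e⁻, Z=48, Ag^+: 46 e⁻, Z=47. Ge^4+ < Sn^4+ (same group, period 4 vs 5); Sn^4+ < In^3+ (isoelectronic, higher Z=50 is smaller); In^3+ < Cd^2+ (isoelectronic, higher Z=49 is smaller); Cd^2+ < Ag^+ (both 46 e⁻, Z=48>47).
Ordering: Ge^4+ < Sn^4+ < In^3+ < Cd^2+ < Ag^+. The 3rd largest is In^3+.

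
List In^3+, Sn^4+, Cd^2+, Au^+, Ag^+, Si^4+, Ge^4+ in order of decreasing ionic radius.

Au^+ > Ag^+ > Cd^2+ > In^3+ > Sn^4+ > Ge^4+ > Si^4+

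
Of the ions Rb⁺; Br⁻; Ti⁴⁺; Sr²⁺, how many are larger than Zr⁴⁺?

3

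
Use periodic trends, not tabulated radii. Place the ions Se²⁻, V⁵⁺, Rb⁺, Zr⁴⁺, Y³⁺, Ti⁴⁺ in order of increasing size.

V⁵⁺: 18 e⁻, Z=23, Ti⁴⁺: 18 e⁻, Z=22, Zr⁴⁺: 36 e⁻, Z=40, Y³⁺: 36 e⁻, Z=39, Rb⁺: 36 e⁻, Z=37, Se²⁻: 36 e⁻, Z=34. V⁵⁺ < Ti⁴⁺ (both 18 e⁻, Z=23>22); Ti⁴⁺ < Zr⁴⁺ (same group, period 4 vs 5); Zr⁴⁺ < Y³⁺ (both 36 e⁻, Z=40>39); Y³⁺ < Rb⁺ (both 36 e⁻, Z=39>37); Rb⁺ < Se²⁻ (both 36 e⁻, Z=37>34).

V⁵⁺ < Ti⁴⁺ < Zr⁴⁺ < Y³⁺ < Rb⁺ < Se²⁻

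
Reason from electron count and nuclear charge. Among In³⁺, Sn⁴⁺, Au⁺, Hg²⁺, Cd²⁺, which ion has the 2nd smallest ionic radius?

In³⁺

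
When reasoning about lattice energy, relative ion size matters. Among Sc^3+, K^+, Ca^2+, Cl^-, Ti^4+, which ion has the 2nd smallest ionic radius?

All of these have 18 electrons (isoelectronic). With the same electron cloud, the ion with the most protons pulls it in tightest. Nuclear charges: Ti^4+ (Z=22), Sc^3+ (Z=21), Ca^2+ (Z=20), K^+ (Z=19), Cl^- (Z=17). Highest Z is smallest.
Ordering: Ti^4+ < Sc^3+ < Ca^2+ < K^+ < Cl^-. The 2nd smallest is Sc^3+.

Sc^3+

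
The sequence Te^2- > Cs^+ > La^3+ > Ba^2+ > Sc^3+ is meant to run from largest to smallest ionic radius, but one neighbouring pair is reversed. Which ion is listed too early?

Scanning neighbour by neighbour, only La^3+/Ba^2+ violates a trend: La^3+ and Ba^2+ share 54 electrons; the higher nuclear charge on La (Z=57) contracts it more, so La^3+ < Ba^2+. That makes La^3+ the one sitting a position early relative to where it belongs.

La^3+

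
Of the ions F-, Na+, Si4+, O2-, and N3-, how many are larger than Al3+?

4

Isoelectronic series (10 e⁻ each). Size is set by nuclear charge: more protons means a smaller ion. Si4+ (Z=14), Al3+ (Z=13), Na+ (Z=11), F- (Z=9), O2- (Z=8), N3- (Z=7).
Placing each against Al3+: smaller — Si4+; larger — Na+, F-, O2-, N3-. That's 4.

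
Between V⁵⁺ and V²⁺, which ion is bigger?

V²⁺

Same element, different charge: the more highly charged cation has fewer electrons and a greater effective nuclear charge per electron, making V⁵⁺ the smallest.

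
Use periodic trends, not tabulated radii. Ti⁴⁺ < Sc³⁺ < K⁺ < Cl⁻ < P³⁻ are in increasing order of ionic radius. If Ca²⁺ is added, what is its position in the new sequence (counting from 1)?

3

Each ion has 18 electrons. The ranking follows nuclear charge in reverse — greater Z gives a smaller radius. Ti⁴⁺ (Z=22), Sc³⁺ (Z=21), Ca²⁺ (Z=20), K⁺ (Z=19), Cl⁻ (Z=17), P³⁻ (Z=15).
Merged order: Ti⁴⁺ < Sc³⁺ < Ca²⁺ < K⁺ < Cl⁻ < P³⁻ — Ca²⁺ is number 3.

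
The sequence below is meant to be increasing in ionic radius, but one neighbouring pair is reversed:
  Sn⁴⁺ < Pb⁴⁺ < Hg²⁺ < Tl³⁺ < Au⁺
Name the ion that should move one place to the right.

Hg²⁺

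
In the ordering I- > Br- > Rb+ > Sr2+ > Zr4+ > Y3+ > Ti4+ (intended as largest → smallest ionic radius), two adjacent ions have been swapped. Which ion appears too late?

Scanning neighbour by neighbour, only Zr4+/Y3+ violates a trend: they are isoelectronic (36 e⁻) and Zr has more protons than Y (40 vs 39), making Zr4+ smaller. That makes Y3+ the one sitting a position late relative to where it belongs.

Y3+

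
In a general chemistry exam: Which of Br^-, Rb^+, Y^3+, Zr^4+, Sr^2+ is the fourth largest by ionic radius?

Y^3+

These species are isoelectronic with 36 electrons. The only difference is the number of protons: Zr^4+ (Z=40), Y^3+ (Z=39), Sr^2+ (Z=38), Rb^+ (Z=37), Br^- (Z=35). The strongest nuclear pull (Zr^4+) gives the smallest ion.
Full ascending order: Zr^4+ < Y^3+ < Sr^2+ < Rb^+ < Br^-. Counting from the largest, position 4 is Y^3+.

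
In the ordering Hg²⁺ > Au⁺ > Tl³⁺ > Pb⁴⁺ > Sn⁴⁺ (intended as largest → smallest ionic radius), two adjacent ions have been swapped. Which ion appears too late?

Check each adjacent pair. Hg²⁺ and Au⁺ are reversed: Hg²⁺ and Au⁺ share 78 electrons; the higher nuclear charge on Hg (Z=80) contracts it more, so Hg²⁺ < Au⁺. No other neighbouring pair contradicts the periodic trends, so Au⁺ is the ion listed too late.

Au⁺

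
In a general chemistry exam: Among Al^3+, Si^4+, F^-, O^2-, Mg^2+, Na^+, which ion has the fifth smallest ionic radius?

These species are isoelectronic with 10 electrons. The only difference is the number of protons: Si^4+ (Z=14), Al^3+ (Z=13), Mg^2+ (Z=12), Na^+ (Z=11), F^- (Z=9), O^2- (Z=8). The strongest nuclear pull (Si^4+) gives the smallest ion.
So the order is Si^4+ < Al^3+ < Mg^2+ < Na^+ < F^- < O^2-; the 5th-smallest ion is F^-.

F^-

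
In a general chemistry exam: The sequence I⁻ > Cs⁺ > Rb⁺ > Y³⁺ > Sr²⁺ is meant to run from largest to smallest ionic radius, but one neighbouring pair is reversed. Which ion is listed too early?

Scanning neighbour by neighbour, only Y³⁺/Sr²⁺ violates a trend: both have 36 electrons but Z(Y)=39 > Z(Sr)=38, so Y³⁺ should be the smaller of the two. That makes Y³⁺ the one sitting a position early relative to where it belongs.

Y³⁺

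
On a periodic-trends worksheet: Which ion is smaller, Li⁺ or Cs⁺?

These ions sit in one column with identical charge. Each step down the periodic table adds a principal shell, increasing the radius.

Li⁺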